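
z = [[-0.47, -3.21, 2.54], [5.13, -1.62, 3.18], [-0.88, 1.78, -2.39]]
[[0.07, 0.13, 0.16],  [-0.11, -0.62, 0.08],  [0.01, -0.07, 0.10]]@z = [[0.49, -0.15, 0.21], [-3.2, 1.50, -2.44], [-0.45, 0.26, -0.44]]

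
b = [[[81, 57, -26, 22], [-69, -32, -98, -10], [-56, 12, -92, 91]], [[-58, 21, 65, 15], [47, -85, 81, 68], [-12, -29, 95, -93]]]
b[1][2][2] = 95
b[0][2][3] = 91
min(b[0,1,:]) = -98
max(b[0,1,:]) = -10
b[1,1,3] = 68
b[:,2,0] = [-56, -12]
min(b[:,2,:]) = -93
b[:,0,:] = [[81, 57, -26, 22], [-58, 21, 65, 15]]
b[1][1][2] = 81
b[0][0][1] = 57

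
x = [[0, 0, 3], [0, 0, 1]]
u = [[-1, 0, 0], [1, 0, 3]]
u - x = [[-1, 0, -3], [1, 0, 2]]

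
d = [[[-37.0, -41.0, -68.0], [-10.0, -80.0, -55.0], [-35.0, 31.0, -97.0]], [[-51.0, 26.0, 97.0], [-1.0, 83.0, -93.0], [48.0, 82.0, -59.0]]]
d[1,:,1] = [26.0, 83.0, 82.0]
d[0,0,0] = -37.0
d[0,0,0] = -37.0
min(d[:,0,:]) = -68.0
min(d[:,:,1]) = -80.0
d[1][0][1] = 26.0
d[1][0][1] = 26.0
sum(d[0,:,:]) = -392.0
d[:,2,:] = [[-35.0, 31.0, -97.0], [48.0, 82.0, -59.0]]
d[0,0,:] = [-37.0, -41.0, -68.0]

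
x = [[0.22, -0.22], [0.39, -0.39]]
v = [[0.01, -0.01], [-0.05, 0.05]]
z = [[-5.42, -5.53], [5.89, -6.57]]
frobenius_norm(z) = 11.74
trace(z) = -11.99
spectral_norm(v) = 0.07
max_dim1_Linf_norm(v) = 0.05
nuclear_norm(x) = 0.63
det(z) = 68.18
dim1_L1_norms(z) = [10.95, 12.46]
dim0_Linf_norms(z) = [5.89, 6.57]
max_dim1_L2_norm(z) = 8.82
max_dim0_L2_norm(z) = 8.59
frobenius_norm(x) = 0.63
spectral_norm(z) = 8.88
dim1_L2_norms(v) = [0.01, 0.07]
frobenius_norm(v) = 0.07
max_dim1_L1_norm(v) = 0.1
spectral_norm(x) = 0.63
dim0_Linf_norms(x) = [0.39, 0.39]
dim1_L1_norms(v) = [0.02, 0.1]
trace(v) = 0.06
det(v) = 0.00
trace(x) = -0.17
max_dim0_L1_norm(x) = 0.61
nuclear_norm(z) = 16.56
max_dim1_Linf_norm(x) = 0.39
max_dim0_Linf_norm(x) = 0.39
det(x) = -0.00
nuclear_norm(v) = 0.07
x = z @ v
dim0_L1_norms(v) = [0.06, 0.06]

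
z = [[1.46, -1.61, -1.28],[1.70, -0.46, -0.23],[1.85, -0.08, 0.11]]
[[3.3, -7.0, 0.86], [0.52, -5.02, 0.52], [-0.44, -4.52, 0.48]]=z @ [[-0.44, -2.34, 0.60], [-3.27, 2.30, 2.89], [1.03, -0.09, -3.62]]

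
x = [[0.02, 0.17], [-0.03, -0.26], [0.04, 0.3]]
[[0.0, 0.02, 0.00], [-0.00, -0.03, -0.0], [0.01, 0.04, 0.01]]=x @ [[-0.02,-0.15,-0.02], [0.02,0.14,0.02]]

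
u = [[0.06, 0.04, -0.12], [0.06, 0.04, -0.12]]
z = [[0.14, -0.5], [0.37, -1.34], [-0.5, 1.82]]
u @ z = [[0.08,  -0.30], [0.08,  -0.30]]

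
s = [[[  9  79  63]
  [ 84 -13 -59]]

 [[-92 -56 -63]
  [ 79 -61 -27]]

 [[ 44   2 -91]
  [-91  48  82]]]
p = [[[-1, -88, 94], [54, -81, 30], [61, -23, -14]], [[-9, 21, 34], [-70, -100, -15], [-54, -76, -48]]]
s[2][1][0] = -91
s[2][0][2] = -91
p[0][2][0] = 61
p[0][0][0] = -1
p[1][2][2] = -48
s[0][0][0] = 9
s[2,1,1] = 48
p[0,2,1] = -23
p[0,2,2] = -14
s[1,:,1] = [-56, -61]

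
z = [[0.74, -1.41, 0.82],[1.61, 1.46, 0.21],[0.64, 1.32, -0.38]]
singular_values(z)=[2.69, 1.73, 0.15]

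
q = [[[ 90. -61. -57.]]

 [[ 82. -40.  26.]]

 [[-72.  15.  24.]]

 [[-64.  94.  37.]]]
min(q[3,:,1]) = 94.0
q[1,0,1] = -40.0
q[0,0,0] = 90.0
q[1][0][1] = -40.0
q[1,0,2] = 26.0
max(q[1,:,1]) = -40.0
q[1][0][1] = -40.0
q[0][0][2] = -57.0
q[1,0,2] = 26.0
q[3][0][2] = 37.0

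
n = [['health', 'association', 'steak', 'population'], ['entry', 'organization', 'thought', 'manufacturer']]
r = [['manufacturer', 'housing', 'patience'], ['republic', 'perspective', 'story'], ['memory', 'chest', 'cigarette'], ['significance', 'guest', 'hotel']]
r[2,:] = ['memory', 'chest', 'cigarette']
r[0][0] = 'manufacturer'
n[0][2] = 'steak'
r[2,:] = ['memory', 'chest', 'cigarette']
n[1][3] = 'manufacturer'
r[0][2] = 'patience'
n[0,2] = 'steak'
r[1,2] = 'story'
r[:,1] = ['housing', 'perspective', 'chest', 'guest']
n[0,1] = 'association'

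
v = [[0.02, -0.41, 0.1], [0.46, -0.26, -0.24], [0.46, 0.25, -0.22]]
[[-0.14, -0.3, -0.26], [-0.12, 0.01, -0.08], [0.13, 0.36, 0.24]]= v@[[0.25, 0.32, 0.16], [0.48, 0.69, 0.62], [0.47, -0.19, -0.04]]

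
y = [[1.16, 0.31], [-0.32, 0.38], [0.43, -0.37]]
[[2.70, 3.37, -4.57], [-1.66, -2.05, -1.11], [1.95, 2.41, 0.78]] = y @ [[2.85, 3.55, -2.58],[-1.97, -2.4, -5.10]]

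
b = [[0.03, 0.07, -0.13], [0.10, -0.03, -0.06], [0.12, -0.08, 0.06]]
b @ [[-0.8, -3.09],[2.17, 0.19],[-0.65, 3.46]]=[[0.21, -0.53], [-0.11, -0.52], [-0.31, -0.18]]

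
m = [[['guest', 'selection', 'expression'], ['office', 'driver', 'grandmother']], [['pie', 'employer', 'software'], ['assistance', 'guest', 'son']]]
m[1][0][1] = 'employer'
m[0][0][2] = 'expression'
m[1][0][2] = 'software'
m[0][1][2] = 'grandmother'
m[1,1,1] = 'guest'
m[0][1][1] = 'driver'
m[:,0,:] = [['guest', 'selection', 'expression'], ['pie', 'employer', 'software']]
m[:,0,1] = ['selection', 'employer']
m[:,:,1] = [['selection', 'driver'], ['employer', 'guest']]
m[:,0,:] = [['guest', 'selection', 'expression'], ['pie', 'employer', 'software']]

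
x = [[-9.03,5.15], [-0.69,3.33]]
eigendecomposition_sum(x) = [[-8.95, 3.82], [-0.51, 0.22]] + [[-0.08, 1.33], [-0.18, 3.11]]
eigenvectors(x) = [[-1.00, -0.39], [-0.06, -0.92]]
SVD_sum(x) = [[-8.73, 5.62], [-2.0, 1.29]] + [[-0.3, -0.47], [1.31, 2.04]]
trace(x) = -5.70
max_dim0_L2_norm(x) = 9.06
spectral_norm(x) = 10.65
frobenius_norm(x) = 10.94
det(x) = -26.52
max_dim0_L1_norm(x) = 9.72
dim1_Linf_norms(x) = [9.03, 3.33]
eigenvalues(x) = [-8.74, 3.04]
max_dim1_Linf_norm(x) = 9.03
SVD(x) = [[-0.97,-0.22], [-0.22,0.97]] @ diag([10.650336802376707, 2.4897240802828557]) @ [[0.84, -0.54], [0.54, 0.84]]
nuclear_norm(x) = 13.14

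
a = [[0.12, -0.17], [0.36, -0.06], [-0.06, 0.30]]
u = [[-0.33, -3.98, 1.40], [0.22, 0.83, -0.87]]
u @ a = [[-1.56,0.71], [0.38,-0.35]]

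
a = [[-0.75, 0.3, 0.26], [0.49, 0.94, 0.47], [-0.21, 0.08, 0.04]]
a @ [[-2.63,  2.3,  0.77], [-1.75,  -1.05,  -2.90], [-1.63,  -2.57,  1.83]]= [[1.02, -2.71, -0.97], [-3.70, -1.07, -1.49], [0.35, -0.67, -0.32]]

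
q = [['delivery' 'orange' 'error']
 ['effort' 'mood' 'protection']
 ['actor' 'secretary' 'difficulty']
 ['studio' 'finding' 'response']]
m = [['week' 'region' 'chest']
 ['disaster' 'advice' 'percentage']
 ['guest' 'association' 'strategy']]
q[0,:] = ['delivery', 'orange', 'error']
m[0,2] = 'chest'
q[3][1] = 'finding'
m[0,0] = 'week'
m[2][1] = 'association'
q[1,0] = 'effort'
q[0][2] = 'error'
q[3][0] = 'studio'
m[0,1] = 'region'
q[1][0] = 'effort'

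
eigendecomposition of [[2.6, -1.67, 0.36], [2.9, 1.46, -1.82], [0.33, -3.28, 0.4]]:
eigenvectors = [[0.12+0.00j,(-0.59+0j),-0.59-0.00j],  [0.46+0.00j,(0.01+0.55j),0.01-0.55j],  [0.88+0.00j,-0.41-0.43j,(-0.41+0.43j)]]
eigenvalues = [(-1.28+0j), (2.87+1.81j), (2.87-1.81j)]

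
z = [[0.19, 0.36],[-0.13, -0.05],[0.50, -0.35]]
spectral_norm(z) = 0.62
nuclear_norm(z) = 1.04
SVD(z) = [[0.12, 0.95],  [0.12, -0.29],  [-0.99, 0.08]] @ diag([0.6178865078476005, 0.41930449964184396]) @ [[-0.79, 0.62], [0.62, 0.79]]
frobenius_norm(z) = 0.75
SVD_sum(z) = [[-0.06, 0.05], [-0.06, 0.04], [0.48, -0.38]] + [[0.25,  0.31], [-0.07,  -0.09], [0.02,  0.03]]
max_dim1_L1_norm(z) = 0.85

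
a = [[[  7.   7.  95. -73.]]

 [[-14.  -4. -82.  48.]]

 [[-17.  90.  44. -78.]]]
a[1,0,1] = -4.0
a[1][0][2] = -82.0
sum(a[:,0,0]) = -24.0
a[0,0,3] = -73.0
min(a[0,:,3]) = -73.0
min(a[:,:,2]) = -82.0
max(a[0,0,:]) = 95.0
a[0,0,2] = 95.0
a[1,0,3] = 48.0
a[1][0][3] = 48.0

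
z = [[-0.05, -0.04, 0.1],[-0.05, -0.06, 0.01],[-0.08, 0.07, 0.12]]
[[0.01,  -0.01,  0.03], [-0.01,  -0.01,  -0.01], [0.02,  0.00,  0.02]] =z @ [[0.13, 0.03, 0.21],  [0.03, 0.11, -0.02],  [0.21, -0.02, 0.36]]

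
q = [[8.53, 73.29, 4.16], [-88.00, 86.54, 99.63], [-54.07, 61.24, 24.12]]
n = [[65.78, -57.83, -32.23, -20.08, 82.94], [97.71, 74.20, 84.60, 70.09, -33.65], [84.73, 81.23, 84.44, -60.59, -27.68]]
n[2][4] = -27.68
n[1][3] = 70.09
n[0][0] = 65.78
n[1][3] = 70.09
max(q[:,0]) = 8.53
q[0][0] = 8.53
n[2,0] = 84.73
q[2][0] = -54.07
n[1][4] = -33.65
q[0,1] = 73.29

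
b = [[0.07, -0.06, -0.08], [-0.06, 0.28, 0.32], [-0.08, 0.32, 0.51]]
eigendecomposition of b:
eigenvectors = [[-0.15, 0.72, -0.68], [0.57, -0.5, -0.65], [0.81, 0.48, 0.34]]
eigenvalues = [0.75, 0.06, 0.05]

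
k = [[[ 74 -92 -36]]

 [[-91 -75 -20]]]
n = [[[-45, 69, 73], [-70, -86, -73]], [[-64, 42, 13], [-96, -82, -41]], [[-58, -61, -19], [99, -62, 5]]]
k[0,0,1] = -92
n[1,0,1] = 42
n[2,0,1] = -61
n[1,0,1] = 42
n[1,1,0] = -96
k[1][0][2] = -20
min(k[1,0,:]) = -91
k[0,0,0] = 74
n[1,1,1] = -82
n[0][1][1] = -86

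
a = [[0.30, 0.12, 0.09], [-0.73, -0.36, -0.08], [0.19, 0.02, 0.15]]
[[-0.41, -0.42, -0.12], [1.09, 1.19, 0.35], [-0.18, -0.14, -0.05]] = a@[[-0.87,-1.25,-1.27], [-1.28,-0.95,1.36], [0.06,0.75,1.11]]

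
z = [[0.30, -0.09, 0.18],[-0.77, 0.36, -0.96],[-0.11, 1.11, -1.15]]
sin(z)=[[0.31, -0.08, 0.19], [-0.85, 0.29, -0.97], [-0.18, 1.1, -1.22]]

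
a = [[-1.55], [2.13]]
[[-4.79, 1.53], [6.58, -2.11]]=a@ [[3.09,-0.99]]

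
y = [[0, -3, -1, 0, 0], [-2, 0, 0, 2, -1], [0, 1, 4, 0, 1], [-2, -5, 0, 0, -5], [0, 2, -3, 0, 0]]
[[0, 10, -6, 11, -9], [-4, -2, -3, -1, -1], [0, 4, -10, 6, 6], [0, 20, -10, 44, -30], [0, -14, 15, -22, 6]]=y@ [[0, 0, 0, 3, 0], [0, -4, 3, -5, 3], [0, 2, -3, 4, 0], [-2, -1, -2, 0, 1], [0, 0, -1, -5, 3]]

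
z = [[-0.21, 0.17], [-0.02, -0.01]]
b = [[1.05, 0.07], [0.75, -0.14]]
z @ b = [[-0.09, -0.04], [-0.03, -0.0]]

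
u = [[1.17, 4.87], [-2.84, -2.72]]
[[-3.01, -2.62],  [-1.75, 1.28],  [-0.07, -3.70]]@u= [[3.92, -7.53],[-5.68, -12.0],[10.43, 9.72]]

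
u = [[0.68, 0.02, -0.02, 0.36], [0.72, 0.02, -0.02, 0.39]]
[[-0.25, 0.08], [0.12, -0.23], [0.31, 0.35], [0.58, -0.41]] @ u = [[-0.11, -0.00, 0.0, -0.06], [-0.08, -0.0, 0.0, -0.05], [0.46, 0.01, -0.01, 0.25], [0.1, 0.0, -0.00, 0.05]]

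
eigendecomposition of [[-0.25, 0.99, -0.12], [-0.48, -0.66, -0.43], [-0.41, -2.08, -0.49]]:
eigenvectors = [[0.27, -0.65, -0.63],  [-0.39, -0.02, -0.05],  [-0.88, 0.76, 0.77]]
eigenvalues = [-1.29, -0.08, -0.03]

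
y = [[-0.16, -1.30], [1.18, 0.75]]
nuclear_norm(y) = 2.55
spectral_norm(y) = 1.73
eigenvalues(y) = [(0.29+1.15j), (0.29-1.15j)]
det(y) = 1.41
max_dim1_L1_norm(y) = 1.93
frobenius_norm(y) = 1.92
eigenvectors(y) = [[(0.72+0j), 0.72-0.00j],[(-0.25-0.64j), (-0.25+0.64j)]]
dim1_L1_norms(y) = [1.46, 1.93]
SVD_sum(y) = [[-0.66, -0.96], [0.73, 1.06]] + [[0.50,  -0.34], [0.45,  -0.31]]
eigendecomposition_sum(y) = [[-0.08+0.63j, -0.65+0.17j], [(0.59-0.15j), 0.37+0.52j]] + [[-0.08-0.63j, (-0.65-0.17j)],[0.59+0.15j, (0.38-0.52j)]]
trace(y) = 0.59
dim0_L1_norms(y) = [1.34, 2.05]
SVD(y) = [[-0.67,0.74], [0.74,0.67]] @ diag([1.7335467765772148, 0.8156687890429236]) @ [[0.57,0.82], [0.82,-0.57]]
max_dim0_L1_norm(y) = 2.05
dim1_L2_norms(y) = [1.31, 1.4]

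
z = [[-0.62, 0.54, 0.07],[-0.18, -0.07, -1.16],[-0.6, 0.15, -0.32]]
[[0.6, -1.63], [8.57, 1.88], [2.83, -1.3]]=z@ [[-0.32, 3.81], [1.70, 1.66], [-7.44, -2.31]]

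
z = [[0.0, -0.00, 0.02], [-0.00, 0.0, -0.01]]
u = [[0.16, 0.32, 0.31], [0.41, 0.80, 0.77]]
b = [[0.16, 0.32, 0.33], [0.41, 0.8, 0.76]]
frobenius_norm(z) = 0.02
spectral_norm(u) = 1.27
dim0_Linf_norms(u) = [0.41, 0.8, 0.77]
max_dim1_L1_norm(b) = 1.97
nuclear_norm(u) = 1.28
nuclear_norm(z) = 0.02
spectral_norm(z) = 0.02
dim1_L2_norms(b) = [0.49, 1.18]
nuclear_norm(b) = 1.29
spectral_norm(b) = 1.27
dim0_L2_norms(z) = [0.0, 0.0, 0.02]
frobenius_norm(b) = 1.27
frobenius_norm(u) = 1.27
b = z + u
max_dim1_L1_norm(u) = 1.98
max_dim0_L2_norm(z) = 0.02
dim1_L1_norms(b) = [0.81, 1.97]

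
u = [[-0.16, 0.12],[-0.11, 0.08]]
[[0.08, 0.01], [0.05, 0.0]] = u @ [[-0.25, 0.17], [0.34, 0.28]]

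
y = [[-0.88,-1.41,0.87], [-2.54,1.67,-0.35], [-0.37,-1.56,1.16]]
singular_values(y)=[3.24, 2.51, 0.19]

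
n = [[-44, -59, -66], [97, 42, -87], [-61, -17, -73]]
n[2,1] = -17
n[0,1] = -59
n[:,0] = [-44, 97, -61]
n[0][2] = -66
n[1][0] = 97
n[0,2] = -66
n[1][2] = -87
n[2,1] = -17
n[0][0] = -44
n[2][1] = -17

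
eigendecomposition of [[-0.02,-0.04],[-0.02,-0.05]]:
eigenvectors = [[0.92, 0.65], [-0.39, 0.76]]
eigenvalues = [-0.0, -0.07]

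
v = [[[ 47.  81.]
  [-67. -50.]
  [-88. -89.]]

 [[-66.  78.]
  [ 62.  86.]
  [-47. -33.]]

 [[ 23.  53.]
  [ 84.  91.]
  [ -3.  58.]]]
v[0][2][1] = -89.0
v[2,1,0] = 84.0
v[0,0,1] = 81.0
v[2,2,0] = -3.0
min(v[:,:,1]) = -89.0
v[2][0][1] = 53.0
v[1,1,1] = 86.0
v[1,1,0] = 62.0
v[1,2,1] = -33.0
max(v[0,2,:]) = -88.0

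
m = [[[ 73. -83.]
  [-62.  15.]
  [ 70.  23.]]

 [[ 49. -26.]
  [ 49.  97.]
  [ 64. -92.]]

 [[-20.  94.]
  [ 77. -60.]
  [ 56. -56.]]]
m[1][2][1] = -92.0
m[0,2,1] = 23.0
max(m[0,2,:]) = 70.0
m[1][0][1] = -26.0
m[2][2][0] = 56.0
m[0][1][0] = -62.0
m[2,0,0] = -20.0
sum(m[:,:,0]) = 356.0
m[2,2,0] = 56.0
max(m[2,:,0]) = 77.0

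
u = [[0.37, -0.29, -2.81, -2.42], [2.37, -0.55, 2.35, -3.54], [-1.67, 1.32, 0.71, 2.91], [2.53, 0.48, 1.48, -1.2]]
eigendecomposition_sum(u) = [[(-0.43+0j), 0.11-0.00j, -0.44-0.00j, (0.27+0j)], [2.86-0.00j, -0.73+0.00j, (2.92+0j), -1.79-0.00j], [(-1.72+0j), 0.44-0.00j, -1.76-0.00j, (1.08+0j)], [0.97-0.00j, -0.25+0.00j, (0.99+0j), -0.61-0.00j]] + [[(0.53+0.89j), 0.45+0.58j, (0.01+1.07j), -1.08+0.58j], [-0.29+0.83j, (-0.13+0.61j), -0.68+0.58j, -0.96-0.38j], [-0.09-0.58j, -0.11-0.40j, (0.23-0.56j), 0.69-0.07j], [(0.83+0.14j), (0.59+0.02j), (0.66+0.55j), (-0.2+0.97j)]] + [[(0.53-0.89j),(0.45-0.58j),(0.01-1.07j),(-1.08-0.58j)], [-0.29-0.83j,-0.13-0.61j,(-0.68-0.58j),-0.96+0.38j], [-0.09+0.58j,-0.11+0.40j,(0.23+0.56j),0.69+0.07j], [0.83-0.14j,0.59-0.02j,(0.66-0.55j),(-0.2-0.97j)]] + [[-0.27+0.00j, (-1.3+0j), -2.39+0.00j, (-0.53+0j)], [(0.09-0j), 0.43-0.00j, (0.8-0j), 0.18-0.00j], [(0.23-0j), (1.1-0j), (2.02-0j), (0.45-0j)], [-0.09+0.00j, (-0.45+0j), (-0.83+0j), (-0.18+0j)]]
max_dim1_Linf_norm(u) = 3.54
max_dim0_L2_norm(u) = 5.32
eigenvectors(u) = [[0.12+0.00j, (0.61+0j), (0.61-0j), 0.72+0.00j],  [-0.82+0.00j, (0.33+0.39j), (0.33-0.39j), -0.24+0.00j],  [(0.49+0j), (-0.32-0.13j), (-0.32+0.13j), -0.61+0.00j],  [(-0.28+0j), (0.32-0.38j), 0.32+0.38j, (0.25+0j)]]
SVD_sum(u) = [[0.93, -0.24, 0.31, -1.30], [2.63, -0.68, 0.86, -3.68], [-1.87, 0.49, -0.61, 2.61], [1.46, -0.38, 0.48, -2.04]] + [[-0.65, -0.55, -3.02, -1.07],[0.27, 0.23, 1.25, 0.44],[0.29, 0.25, 1.35, 0.48],[0.3, 0.26, 1.4, 0.5]] + [[0.26, 0.23, -0.14, 0.11], [-0.38, -0.35, 0.20, -0.16], [0.16, 0.15, -0.09, 0.07], [0.73, 0.67, -0.39, 0.31]] + [[-0.16, 0.27, 0.04, -0.15], [-0.15, 0.25, 0.04, -0.14], [-0.26, 0.44, 0.07, -0.25], [0.04, -0.06, -0.01, 0.04]]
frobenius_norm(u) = 7.86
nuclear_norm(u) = 12.73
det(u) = -27.03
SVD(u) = [[-0.25, -0.79, 0.29, -0.47], [-0.72, 0.33, -0.43, -0.44], [0.51, 0.35, 0.19, -0.76], [-0.4, 0.37, 0.83, 0.11]] @ diag([6.477258501595037, 4.174292206993893, 1.3293701100237338, 0.751918868442852]) @ [[-0.56,0.15,-0.19,0.79], [0.20,0.17,0.91,0.32], [0.66,0.60,-0.35,0.28], [0.45,-0.77,-0.11,0.44]]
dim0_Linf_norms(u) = [2.53, 1.32, 2.81, 3.54]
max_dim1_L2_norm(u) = 4.9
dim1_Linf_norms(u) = [2.81, 3.54, 2.91, 2.53]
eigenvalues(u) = [(-3.53+0j), (0.43+1.91j), (0.43-1.91j), (2.01+0j)]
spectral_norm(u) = 6.48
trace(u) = -0.67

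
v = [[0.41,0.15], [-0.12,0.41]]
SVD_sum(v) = [[0.21,0.29],[0.15,0.21]] + [[0.2, -0.14], [-0.27, 0.20]]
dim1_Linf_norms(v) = [0.41, 0.41]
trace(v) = 0.82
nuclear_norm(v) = 0.86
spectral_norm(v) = 0.45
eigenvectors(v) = [[(0.75+0j), 0.75-0.00j], [0.00+0.67j, 0.00-0.67j]]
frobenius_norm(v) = 0.61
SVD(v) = [[0.81, 0.59], [0.59, -0.81]] @ diag([0.44665379646193304, 0.4166537964619331]) @ [[0.59, 0.81], [0.81, -0.59]]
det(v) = 0.19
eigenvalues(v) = [(0.41+0.13j), (0.41-0.13j)]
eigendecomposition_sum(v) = [[(0.2+0.07j), 0.08-0.23j],[-0.06+0.18j, (0.2+0.07j)]] + [[(0.2-0.07j), (0.08+0.23j)],[(-0.06-0.18j), 0.20-0.07j]]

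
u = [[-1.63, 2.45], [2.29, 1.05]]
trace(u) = -0.58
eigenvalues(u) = [-3.01, 2.43]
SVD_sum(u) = [[-2.2, 1.72],[0.91, -0.71]] + [[0.57, 0.73], [1.38, 1.76]]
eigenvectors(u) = [[-0.87, -0.52], [0.49, -0.86]]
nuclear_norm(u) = 5.45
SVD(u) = [[-0.92,  0.38], [0.38,  0.92]] @ diag([3.0234228571422235, 2.4217584988825696]) @ [[0.79,-0.62], [0.62,0.79]]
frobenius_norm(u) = 3.87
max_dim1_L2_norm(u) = 2.94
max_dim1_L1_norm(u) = 4.08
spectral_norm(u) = 3.02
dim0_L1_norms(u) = [3.92, 3.5]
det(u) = -7.32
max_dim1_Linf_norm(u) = 2.45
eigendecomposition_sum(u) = [[-2.25,1.36], [1.27,-0.76]] + [[0.62, 1.09],[1.02, 1.81]]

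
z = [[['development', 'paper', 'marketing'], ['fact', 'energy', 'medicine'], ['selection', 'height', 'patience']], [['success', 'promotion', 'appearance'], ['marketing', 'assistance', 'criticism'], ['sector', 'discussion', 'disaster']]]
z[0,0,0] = 'development'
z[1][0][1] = 'promotion'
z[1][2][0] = 'sector'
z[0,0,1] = 'paper'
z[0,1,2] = 'medicine'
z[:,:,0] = [['development', 'fact', 'selection'], ['success', 'marketing', 'sector']]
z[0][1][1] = 'energy'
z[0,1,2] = 'medicine'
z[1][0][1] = 'promotion'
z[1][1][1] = 'assistance'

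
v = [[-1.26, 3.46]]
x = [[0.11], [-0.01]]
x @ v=[[-0.14, 0.38], [0.01, -0.03]]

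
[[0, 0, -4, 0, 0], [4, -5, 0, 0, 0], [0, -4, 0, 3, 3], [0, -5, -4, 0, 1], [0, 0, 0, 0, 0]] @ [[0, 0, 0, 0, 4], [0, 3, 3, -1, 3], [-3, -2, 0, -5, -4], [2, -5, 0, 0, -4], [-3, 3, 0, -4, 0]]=[[12, 8, 0, 20, 16], [0, -15, -15, 5, 1], [-3, -18, -12, -8, -24], [9, -4, -15, 21, 1], [0, 0, 0, 0, 0]]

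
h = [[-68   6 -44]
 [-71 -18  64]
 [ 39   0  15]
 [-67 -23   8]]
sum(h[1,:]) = -25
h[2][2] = 15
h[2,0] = 39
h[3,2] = 8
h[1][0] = -71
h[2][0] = 39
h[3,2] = 8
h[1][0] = -71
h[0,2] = -44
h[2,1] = 0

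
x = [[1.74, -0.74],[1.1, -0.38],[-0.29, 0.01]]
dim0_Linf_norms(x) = [1.74, 0.74]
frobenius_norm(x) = 2.24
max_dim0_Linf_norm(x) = 1.74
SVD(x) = [[-0.85,0.39], [-0.52,-0.44], [0.12,0.81]] @ diag([2.235929998191433, 0.12007099228230363]) @ [[-0.93, 0.37], [-0.37, -0.93]]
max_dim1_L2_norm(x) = 1.89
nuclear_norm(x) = 2.36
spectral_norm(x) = 2.24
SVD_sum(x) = [[1.76, -0.7],[1.08, -0.43],[-0.25, 0.1]] + [[-0.02,-0.04], [0.02,0.05], [-0.04,-0.09]]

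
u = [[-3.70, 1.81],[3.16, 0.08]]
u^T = [[-3.70,  3.16], [1.81,  0.08]]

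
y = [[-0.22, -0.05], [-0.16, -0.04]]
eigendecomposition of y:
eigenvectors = [[-0.8, 0.22], [-0.59, -0.97]]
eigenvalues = [-0.26, -0.0]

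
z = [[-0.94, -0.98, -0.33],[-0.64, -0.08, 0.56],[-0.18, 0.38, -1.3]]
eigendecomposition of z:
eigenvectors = [[0.57, -0.91, -0.67], [-0.79, -0.41, -0.53], [-0.22, -0.06, 0.52]]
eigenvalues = [0.54, -1.41, -1.45]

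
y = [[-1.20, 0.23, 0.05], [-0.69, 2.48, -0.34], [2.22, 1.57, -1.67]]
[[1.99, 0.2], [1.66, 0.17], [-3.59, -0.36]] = y@[[-1.6, -0.16], [0.26, 0.03], [0.27, 0.03]]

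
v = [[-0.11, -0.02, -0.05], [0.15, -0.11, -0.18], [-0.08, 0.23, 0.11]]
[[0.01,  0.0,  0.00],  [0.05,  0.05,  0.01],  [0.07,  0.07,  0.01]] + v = [[-0.10,-0.02,-0.05], [0.2,-0.06,-0.17], [-0.01,0.30,0.12]]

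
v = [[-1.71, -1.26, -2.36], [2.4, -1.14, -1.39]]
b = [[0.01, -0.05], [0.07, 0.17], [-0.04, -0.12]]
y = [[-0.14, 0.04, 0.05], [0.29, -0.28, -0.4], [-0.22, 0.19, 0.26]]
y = b @ v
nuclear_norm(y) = 0.79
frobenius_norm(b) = 0.23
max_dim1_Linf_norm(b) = 0.17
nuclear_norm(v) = 6.17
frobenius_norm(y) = 0.71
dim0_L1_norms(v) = [4.11, 2.4, 3.75]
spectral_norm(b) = 0.23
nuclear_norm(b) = 0.25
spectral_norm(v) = 3.22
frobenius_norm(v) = 4.37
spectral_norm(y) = 0.70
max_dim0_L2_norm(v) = 2.95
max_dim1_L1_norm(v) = 5.33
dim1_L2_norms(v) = [3.18, 3.0]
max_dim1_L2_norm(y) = 0.57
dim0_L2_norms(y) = [0.39, 0.34, 0.48]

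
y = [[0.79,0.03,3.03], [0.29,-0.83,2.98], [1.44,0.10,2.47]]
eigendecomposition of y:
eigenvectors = [[-0.62, -0.35, -0.10], [-0.44, 0.93, -0.99], [-0.64, 0.14, 0.07]]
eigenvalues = [3.94, -0.49, -1.01]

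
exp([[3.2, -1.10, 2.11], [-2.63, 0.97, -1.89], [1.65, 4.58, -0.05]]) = [[32.23, 11.97, 15.22], [-25.61, -9.12, -12.54], [-16.37, -1.18, -8.47]]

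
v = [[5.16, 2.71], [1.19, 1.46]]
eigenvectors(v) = [[0.97, -0.52], [0.26, 0.85]]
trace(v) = 6.62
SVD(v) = [[-0.96, -0.29],[-0.29, 0.96]] @ diag([6.08406616177045, 0.7081941394842064]) @ [[-0.87, -0.5], [-0.5, 0.87]]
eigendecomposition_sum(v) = [[5.06,  3.09], [1.36,  0.83]] + [[0.1, -0.38], [-0.17, 0.63]]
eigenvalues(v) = [5.89, 0.73]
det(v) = 4.31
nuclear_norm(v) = 6.79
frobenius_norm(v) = 6.13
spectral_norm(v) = 6.08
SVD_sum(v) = [[5.06, 2.89], [1.53, 0.87]] + [[0.10, -0.18], [-0.34, 0.59]]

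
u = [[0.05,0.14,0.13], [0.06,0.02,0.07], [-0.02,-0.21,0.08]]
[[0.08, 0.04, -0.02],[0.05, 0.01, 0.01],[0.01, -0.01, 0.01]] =u @ [[0.25, -0.25, 0.28],[0.1, 0.15, -0.11],[0.45, 0.26, -0.12]]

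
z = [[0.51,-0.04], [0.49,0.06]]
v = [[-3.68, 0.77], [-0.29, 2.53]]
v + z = [[-3.17, 0.73], [0.20, 2.59]]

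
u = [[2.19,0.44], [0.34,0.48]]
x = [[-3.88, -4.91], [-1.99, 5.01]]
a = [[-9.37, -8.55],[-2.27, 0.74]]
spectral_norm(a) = 12.74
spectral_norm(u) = 2.28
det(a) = -26.34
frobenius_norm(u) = 2.31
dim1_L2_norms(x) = [6.26, 5.39]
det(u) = 0.90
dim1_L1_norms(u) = [2.63, 0.82]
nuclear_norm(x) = 11.25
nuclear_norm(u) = 2.67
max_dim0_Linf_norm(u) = 2.19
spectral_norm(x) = 7.19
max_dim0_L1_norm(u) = 2.53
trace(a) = -8.63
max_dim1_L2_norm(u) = 2.23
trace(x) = 1.13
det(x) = -29.21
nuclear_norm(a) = 14.81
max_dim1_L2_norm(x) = 6.26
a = u @ x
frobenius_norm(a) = 12.91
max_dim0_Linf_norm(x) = 5.01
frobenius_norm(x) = 8.26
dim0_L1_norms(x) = [5.87, 9.92]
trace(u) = 2.67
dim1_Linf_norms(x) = [4.91, 5.01]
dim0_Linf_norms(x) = [3.88, 5.01]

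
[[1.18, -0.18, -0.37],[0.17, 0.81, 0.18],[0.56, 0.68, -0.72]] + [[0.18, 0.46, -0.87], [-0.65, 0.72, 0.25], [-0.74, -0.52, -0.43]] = [[1.36, 0.28, -1.24],  [-0.48, 1.53, 0.43],  [-0.18, 0.16, -1.15]]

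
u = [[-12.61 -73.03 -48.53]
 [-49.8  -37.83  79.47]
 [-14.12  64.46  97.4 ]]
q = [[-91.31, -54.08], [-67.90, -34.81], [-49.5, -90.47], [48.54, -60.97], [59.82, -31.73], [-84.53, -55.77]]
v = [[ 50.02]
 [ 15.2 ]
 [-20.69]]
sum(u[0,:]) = -134.17000000000002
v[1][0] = 15.2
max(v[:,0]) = 50.02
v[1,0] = 15.2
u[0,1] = -73.03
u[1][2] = 79.47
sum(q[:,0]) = -184.88000000000002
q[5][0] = -84.53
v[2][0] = -20.69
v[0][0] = 50.02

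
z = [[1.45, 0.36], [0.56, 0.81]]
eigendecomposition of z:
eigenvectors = [[0.84, -0.38], [0.54, 0.92]]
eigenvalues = [1.68, 0.58]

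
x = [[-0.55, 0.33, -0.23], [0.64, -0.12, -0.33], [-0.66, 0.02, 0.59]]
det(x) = -0.00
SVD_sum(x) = [[-0.39,  0.08,  0.19], [0.64,  -0.13,  -0.32], [-0.74,  0.15,  0.38]] + [[-0.16, 0.25, -0.42], [-0.0, 0.00, -0.01], [0.08, -0.13, 0.21]] + [[0.0, 0.00, 0.00], [0.00, 0.00, 0.00], [0.00, 0.00, 0.00]]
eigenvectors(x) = [[0.78,-0.26,0.36],[-0.51,-0.49,0.86],[0.36,0.83,0.37]]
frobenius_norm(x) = 1.33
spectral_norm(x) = 1.20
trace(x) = -0.08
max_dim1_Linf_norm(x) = 0.66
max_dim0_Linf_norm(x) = 0.66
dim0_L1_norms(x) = [1.85, 0.47, 1.15]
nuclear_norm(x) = 1.79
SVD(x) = [[-0.37, -0.89, 0.26], [0.61, -0.01, 0.79], [-0.70, 0.45, 0.55]] @ diag([1.2001141826718715, 0.5839661972972183, 0.0030706618263321305]) @ [[0.88, -0.17, -0.44], [0.32, -0.49, 0.82], [0.36, 0.86, 0.37]]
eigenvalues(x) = [-0.87, 0.79, 0.0]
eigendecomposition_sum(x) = [[-0.66,  0.29,  -0.04], [0.43,  -0.19,  0.02], [-0.31,  0.13,  -0.02]] + [[0.11, 0.04, -0.19], [0.21, 0.07, -0.36], [-0.35, -0.12, 0.61]] + [[0.0, 0.00, 0.00],[0.0, 0.00, 0.0],[0.0, 0.00, 0.00]]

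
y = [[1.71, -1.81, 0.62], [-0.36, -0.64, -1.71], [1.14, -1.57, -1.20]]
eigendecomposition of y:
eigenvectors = [[-0.87, 0.69, 0.2], [0.30, 0.67, 0.69], [-0.39, -0.28, 0.69]]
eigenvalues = [2.61, -0.29, -2.45]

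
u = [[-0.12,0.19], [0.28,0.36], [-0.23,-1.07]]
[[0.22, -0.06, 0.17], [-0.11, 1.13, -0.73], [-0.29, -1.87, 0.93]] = u @ [[-1.02, 2.47, -2.07], [0.49, 1.22, -0.42]]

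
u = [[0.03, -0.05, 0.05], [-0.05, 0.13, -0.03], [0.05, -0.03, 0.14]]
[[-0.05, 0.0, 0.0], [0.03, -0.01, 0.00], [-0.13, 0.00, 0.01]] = u@[[-0.04, -0.42, 0.2], [0.03, -0.21, 0.1], [-0.89, 0.14, -0.01]]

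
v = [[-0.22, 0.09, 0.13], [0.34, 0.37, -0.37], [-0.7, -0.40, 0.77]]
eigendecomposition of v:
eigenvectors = [[0.06, -0.81, 0.44], [-0.51, 0.13, 0.49], [0.86, -0.57, 0.75]]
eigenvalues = [0.96, -0.14, 0.1]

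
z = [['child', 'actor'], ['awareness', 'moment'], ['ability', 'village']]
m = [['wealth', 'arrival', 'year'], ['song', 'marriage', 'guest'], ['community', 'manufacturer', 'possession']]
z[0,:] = ['child', 'actor']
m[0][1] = 'arrival'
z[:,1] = ['actor', 'moment', 'village']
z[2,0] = 'ability'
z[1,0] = 'awareness'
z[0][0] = 'child'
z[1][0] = 'awareness'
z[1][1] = 'moment'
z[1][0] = 'awareness'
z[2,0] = 'ability'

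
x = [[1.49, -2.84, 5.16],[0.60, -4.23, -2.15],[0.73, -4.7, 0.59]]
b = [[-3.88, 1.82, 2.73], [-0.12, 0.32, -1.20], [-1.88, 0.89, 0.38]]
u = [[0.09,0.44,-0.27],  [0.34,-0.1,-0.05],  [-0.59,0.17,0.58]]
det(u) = -0.08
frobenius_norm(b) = 5.64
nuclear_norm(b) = 6.98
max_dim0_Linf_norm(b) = 3.88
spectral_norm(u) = 0.91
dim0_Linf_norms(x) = [1.49, 4.7, 5.16]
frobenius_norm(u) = 1.06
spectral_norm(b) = 5.47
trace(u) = 0.57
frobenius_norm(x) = 9.10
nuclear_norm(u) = 1.59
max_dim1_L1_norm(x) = 9.49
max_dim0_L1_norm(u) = 1.02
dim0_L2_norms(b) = [4.31, 2.05, 3.01]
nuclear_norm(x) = 13.00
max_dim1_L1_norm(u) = 1.34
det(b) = 0.92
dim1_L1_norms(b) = [8.43, 1.64, 3.15]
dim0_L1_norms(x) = [2.82, 11.77, 7.9]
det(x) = -11.93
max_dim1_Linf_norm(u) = 0.59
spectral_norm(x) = 7.37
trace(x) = -2.15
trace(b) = -3.18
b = x @ u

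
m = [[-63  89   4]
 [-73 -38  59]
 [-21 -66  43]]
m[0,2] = 4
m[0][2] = 4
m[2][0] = -21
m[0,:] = [-63, 89, 4]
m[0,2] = 4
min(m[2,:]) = -66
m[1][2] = 59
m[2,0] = -21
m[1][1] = -38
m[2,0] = -21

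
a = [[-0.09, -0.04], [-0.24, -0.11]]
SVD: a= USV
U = [[-0.35,-0.94], [-0.94,0.35]]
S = [0.28, 0.0]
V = [[0.91, 0.42],[0.42, -0.91]]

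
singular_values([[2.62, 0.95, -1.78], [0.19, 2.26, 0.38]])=[3.4, 2.16]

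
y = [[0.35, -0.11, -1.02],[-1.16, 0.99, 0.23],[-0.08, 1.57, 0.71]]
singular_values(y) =[2.21, 0.92, 0.88]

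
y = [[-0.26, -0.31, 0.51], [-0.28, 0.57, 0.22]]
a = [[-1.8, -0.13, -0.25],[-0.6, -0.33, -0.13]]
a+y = [[-2.06, -0.44, 0.26], [-0.88, 0.24, 0.09]]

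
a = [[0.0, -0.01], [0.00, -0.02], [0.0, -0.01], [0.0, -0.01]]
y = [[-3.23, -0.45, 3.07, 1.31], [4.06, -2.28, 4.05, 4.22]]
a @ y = [[-0.04, 0.02, -0.04, -0.04], [-0.08, 0.05, -0.08, -0.08], [-0.04, 0.02, -0.04, -0.04], [-0.04, 0.02, -0.04, -0.04]]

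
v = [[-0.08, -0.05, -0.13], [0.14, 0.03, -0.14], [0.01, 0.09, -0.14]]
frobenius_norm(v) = 0.31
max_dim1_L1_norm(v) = 0.31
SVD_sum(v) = [[0.03,0.02,-0.07], [0.06,0.04,-0.17], [0.05,0.04,-0.14]] + [[-0.12, -0.04, -0.05], [0.07, 0.02, 0.03], [-0.02, -0.01, -0.01]] + [[0.01, -0.03, -0.00], [0.01, -0.04, -0.00], [-0.02, 0.06, 0.01]]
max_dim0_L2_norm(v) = 0.24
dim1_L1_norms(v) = [0.26, 0.31, 0.24]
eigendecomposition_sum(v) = [[-0.01+0.04j, (-0.05+0.01j), -0.00-0.06j], [0.06+0.01j, (0.02+0.07j), (-0.08+0j)], [0.03-0.02j, (0.03+0.02j), (-0.03+0.03j)]] + [[-0.01-0.04j, (-0.05-0.01j), -0.00+0.06j], [0.06-0.01j, (0.02-0.07j), (-0.08-0j)], [(0.03+0.02j), (0.03-0.02j), -0.03-0.03j]] + [[(-0.06-0j),  (0.04-0j),  -0.12+0.00j], [(0.01+0j),  (-0.01+0j),  (0.03-0j)], [-0.04-0.00j,  0.03-0.00j,  (-0.08+0j)]]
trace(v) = -0.19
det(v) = -0.00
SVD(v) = [[0.32,-0.86,-0.39],[0.72,0.49,-0.49],[0.61,-0.12,0.78]] @ diag([0.2502146661451139, 0.1565063266795348, 0.08123047799421085]) @ [[0.33, 0.24, -0.91],[0.87, 0.30, 0.39],[-0.37, 0.92, 0.11]]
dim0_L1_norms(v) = [0.23, 0.17, 0.41]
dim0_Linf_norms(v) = [0.14, 0.09, 0.14]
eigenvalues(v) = [(-0.02+0.14j), (-0.02-0.14j), (-0.16+0j)]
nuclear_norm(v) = 0.49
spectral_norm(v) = 0.25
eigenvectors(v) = [[-0.01-0.52j, (-0.01+0.52j), (0.81+0j)], [(-0.77+0j), (-0.77-0j), (-0.19+0j)], [(-0.26+0.26j), -0.26-0.26j, 0.55+0.00j]]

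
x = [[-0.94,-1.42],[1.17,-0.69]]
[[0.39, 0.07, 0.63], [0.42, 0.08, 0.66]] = x@[[0.14, 0.03, 0.22],[-0.37, -0.07, -0.59]]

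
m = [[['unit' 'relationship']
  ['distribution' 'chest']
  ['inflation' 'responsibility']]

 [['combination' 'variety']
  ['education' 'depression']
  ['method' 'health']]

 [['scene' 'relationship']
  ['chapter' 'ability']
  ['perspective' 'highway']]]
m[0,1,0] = 'distribution'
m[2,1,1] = 'ability'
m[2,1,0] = 'chapter'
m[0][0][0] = 'unit'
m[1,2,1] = 'health'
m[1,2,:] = ['method', 'health']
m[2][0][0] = 'scene'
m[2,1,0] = 'chapter'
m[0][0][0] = 'unit'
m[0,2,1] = 'responsibility'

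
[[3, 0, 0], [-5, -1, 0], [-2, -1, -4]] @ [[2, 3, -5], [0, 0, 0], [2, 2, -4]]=[[6, 9, -15], [-10, -15, 25], [-12, -14, 26]]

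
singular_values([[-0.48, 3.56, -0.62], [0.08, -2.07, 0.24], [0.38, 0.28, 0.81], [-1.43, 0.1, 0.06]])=[4.2, 1.49, 0.83]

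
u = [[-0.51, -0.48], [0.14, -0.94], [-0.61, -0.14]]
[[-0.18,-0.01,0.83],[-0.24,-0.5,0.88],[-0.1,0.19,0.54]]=u @ [[0.10, -0.42, -0.65],[0.27, 0.47, -1.03]]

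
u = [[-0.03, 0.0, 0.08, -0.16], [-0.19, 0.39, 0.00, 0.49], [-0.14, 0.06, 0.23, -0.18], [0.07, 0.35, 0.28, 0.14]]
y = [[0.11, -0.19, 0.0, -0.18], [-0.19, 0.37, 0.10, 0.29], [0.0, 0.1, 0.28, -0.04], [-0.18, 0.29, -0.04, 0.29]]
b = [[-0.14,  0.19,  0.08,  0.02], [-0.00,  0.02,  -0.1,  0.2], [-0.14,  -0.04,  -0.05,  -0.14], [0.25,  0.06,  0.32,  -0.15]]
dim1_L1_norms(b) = [0.43, 0.32, 0.37, 0.78]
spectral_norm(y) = 0.74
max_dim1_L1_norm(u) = 1.07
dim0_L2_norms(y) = [0.28, 0.52, 0.3, 0.45]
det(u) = 0.00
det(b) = 0.00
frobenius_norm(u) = 0.89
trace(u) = 0.73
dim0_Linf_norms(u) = [0.19, 0.39, 0.28, 0.49]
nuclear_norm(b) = 0.98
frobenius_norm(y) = 0.80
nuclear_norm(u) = 1.44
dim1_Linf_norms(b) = [0.19, 0.2, 0.14, 0.32]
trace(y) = 1.05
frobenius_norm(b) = 0.59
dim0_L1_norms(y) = [0.48, 0.95, 0.42, 0.8]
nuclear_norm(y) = 1.06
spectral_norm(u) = 0.74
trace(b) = -0.32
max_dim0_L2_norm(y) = 0.52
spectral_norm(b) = 0.47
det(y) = -0.00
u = y + b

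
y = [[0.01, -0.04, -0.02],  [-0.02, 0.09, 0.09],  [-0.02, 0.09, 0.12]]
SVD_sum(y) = [[0.01, -0.03, -0.03], [-0.02, 0.08, 0.1], [-0.02, 0.1, 0.11]] + [[0.0,-0.01,0.01], [-0.00,0.01,-0.01], [0.00,-0.01,0.01]] + [[0.00, 0.0, -0.0], [0.0, 0.00, -0.0], [-0.00, -0.00, 0.0]]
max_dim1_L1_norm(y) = 0.23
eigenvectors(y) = [[-0.21, 0.97, 0.79], [0.63, 0.23, -0.38], [0.74, -0.01, 0.48]]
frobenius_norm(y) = 0.20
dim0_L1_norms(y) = [0.05, 0.22, 0.23]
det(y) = 0.00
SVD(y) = [[-0.21,  -0.77,  -0.61], [0.63,  0.37,  -0.68], [0.74,  -0.53,  0.41]] @ diag([0.20271617307540737, 0.02248822150066407, 0.0006580785656217734]) @ [[-0.15, 0.65, 0.74], [-0.20, 0.72, -0.67], [-0.97, -0.24, 0.02]]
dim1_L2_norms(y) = [0.05, 0.13, 0.15]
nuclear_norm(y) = 0.23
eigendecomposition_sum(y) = [[0.01, -0.03, -0.03], [-0.02, 0.08, 0.10], [-0.02, 0.1, 0.11]] + [[0.0, 0.0, -0.0],[0.0, 0.0, -0.0],[-0.0, -0.0, 0.0]] + [[0.0, -0.01, 0.01], [-0.0, 0.01, -0.01], [0.0, -0.01, 0.01]]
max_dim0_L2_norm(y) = 0.15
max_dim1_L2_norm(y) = 0.15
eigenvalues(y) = [0.2, 0.0, 0.02]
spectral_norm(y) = 0.20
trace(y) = 0.22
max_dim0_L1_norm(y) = 0.23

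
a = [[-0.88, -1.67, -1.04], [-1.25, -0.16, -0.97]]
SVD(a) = [[-0.84, -0.54],  [-0.54, 0.84]] @ diag([2.4875371434624434, 0.9930050150400574]) @ [[0.57, 0.6, 0.56],  [-0.57, 0.78, -0.25]]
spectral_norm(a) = 2.49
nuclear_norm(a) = 3.48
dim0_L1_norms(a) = [2.13, 1.83, 2.01]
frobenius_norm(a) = 2.68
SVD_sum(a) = [[-1.19, -1.25, -1.17], [-0.77, -0.81, -0.76]] + [[0.31,-0.42,0.13], [-0.48,0.65,-0.21]]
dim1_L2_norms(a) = [2.16, 1.59]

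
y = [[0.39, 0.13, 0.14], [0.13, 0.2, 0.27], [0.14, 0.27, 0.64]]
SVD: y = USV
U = [[-0.38, 0.9, 0.2], [-0.42, 0.02, -0.91], [-0.82, -0.42, 0.37]]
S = [0.84, 0.33, 0.06]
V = [[-0.38,-0.42,-0.82],  [0.9,0.02,-0.42],  [0.2,-0.91,0.37]]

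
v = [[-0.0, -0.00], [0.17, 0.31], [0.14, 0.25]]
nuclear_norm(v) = 0.46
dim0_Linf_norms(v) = [0.17, 0.31]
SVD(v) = [[0.00,-0.0], [0.78,-0.63], [0.63,0.78]] @ diag([0.45507811282471256, 0.0019776824563449476]) @ [[0.48, 0.88], [0.88, -0.48]]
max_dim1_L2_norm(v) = 0.35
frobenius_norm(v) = 0.46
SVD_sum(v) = [[0.00, 0.0], [0.17, 0.31], [0.14, 0.25]] + [[-0.0, 0.00], [-0.0, 0.00], [0.0, -0.00]]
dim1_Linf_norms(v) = [0.0, 0.31, 0.25]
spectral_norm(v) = 0.46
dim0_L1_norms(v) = [0.31, 0.56]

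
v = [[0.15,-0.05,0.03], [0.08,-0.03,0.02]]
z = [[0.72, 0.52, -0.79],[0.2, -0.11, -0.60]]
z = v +[[0.57,0.57,-0.82],[0.12,-0.08,-0.62]]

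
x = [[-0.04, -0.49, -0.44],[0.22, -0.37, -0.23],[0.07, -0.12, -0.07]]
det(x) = 0.00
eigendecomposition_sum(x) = [[-0.02+0.23j, (-0.25-0.22j), -0.22-0.09j], [(0.11+0.08j), (-0.19+0.05j), -0.11+0.08j], [0.04+0.03j, (-0.06+0.02j), -0.04+0.03j]] + [[(-0.02-0.23j), (-0.25+0.22j), (-0.22+0.09j)], [(0.11-0.08j), -0.19-0.05j, (-0.11-0.08j)], [(0.04-0.03j), -0.06-0.02j, -0.04-0.03j]] + [[0.00+0.00j,0.00-0.00j,-0.00+0.00j], [0.00+0.00j,-0j,(-0+0j)], [-0.00-0.00j,(-0+0j),-0j]]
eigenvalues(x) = [(-0.24+0.31j), (-0.24-0.31j), 0j]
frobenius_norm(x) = 0.84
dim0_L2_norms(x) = [0.23, 0.63, 0.5]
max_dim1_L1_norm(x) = 0.97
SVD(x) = [[0.8, -0.60, 0.0],  [0.57, 0.76, -0.31],  [0.18, 0.25, 0.95]] @ diag([0.8054258675838392, 0.22130666478621017, 0.00354004915559763]) @ [[0.13, -0.78, -0.62], [0.95, -0.09, 0.31], [-0.3, -0.62, 0.72]]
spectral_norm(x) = 0.81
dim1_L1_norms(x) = [0.97, 0.82, 0.26]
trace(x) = -0.48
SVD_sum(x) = [[0.08, -0.5, -0.4], [0.06, -0.36, -0.28], [0.02, -0.11, -0.09]] + [[-0.12, 0.01, -0.04], [0.16, -0.02, 0.05], [0.05, -0.0, 0.02]] + [[-0.0, -0.0, 0.0], [0.00, 0.00, -0.0], [-0.0, -0.00, 0.00]]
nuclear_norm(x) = 1.03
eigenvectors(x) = [[(-0.85+0j), (-0.85-0j), (-0.3+0j)], [-0.27+0.42j, -0.27-0.42j, (-0.62+0j)], [(-0.09+0.13j), (-0.09-0.13j), (0.72+0j)]]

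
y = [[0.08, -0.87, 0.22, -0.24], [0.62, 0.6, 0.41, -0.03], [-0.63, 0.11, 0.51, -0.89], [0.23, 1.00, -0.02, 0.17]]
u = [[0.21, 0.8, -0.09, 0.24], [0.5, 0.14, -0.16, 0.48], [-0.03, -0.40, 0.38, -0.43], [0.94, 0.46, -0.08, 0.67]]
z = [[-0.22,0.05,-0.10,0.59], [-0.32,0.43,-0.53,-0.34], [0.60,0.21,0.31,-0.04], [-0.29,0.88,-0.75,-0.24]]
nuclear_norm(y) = 3.48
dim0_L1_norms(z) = [1.43, 1.57, 1.69, 1.21]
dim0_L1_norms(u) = [1.68, 1.8, 0.71, 1.82]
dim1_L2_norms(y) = [0.93, 0.96, 1.21, 1.04]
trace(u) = 1.40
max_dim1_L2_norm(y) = 1.21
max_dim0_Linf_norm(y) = 1.0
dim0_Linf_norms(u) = [0.94, 0.8, 0.38, 0.67]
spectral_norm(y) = 1.55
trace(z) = 0.28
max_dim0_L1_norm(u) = 1.82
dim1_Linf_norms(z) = [0.59, 0.53, 0.6, 0.88]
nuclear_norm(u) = 2.72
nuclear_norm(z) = 2.80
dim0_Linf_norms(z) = [0.6, 0.88, 0.75, 0.59]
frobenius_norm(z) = 1.75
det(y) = -0.03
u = z @ y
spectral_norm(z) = 1.47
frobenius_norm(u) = 1.82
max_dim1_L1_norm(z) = 2.16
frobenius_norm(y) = 2.08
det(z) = 0.00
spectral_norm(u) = 1.64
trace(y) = 1.36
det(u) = 0.00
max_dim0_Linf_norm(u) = 0.94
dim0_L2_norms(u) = [1.09, 1.02, 0.43, 0.96]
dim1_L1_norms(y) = [1.41, 1.66, 2.14, 1.42]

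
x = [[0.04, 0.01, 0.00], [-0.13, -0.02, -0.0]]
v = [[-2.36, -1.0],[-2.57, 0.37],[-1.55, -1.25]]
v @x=[[0.04, -0.00, 0.00], [-0.15, -0.03, 0.00], [0.10, 0.01, 0.00]]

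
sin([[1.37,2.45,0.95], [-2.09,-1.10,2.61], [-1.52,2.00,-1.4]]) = [[6.04, 2.38, 0.69], [-1.93, 3.28, 3.01], [-1.37, 2.40, 2.79]]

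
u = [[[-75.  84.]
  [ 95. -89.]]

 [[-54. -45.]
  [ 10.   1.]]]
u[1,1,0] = 10.0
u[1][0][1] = -45.0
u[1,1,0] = 10.0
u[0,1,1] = -89.0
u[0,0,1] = 84.0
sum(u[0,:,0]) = 20.0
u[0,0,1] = 84.0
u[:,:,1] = [[84.0, -89.0], [-45.0, 1.0]]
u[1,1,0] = 10.0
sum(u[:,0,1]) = 39.0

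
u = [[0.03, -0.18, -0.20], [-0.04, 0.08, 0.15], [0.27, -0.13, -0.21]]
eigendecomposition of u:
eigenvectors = [[(0.39+0.39j), 0.39-0.39j, -0.03+0.00j], [(-0.24-0.33j), (-0.24+0.33j), (0.74+0j)], [0.72+0.00j, 0.72-0.00j, -0.68+0.00j]]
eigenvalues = [(-0.02+0.21j), (-0.02-0.21j), (-0.06+0j)]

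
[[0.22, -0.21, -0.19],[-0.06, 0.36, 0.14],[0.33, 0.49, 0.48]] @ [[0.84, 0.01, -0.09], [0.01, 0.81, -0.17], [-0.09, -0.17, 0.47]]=[[0.2, -0.14, -0.07], [-0.06, 0.27, 0.01], [0.24, 0.32, 0.11]]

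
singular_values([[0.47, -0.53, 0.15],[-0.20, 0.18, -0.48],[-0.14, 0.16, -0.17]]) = [0.88, 0.36, 0.01]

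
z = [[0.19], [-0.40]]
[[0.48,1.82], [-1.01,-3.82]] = z @ [[2.52,9.56]]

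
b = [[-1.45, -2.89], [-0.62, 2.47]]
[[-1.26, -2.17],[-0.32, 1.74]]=b @ [[0.75, 0.06], [0.06, 0.72]]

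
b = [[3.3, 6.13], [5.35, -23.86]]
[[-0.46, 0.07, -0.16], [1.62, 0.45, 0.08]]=b @[[-0.01, 0.04, -0.03], [-0.07, -0.01, -0.01]]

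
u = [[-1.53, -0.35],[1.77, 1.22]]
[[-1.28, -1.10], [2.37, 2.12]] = u @ [[0.59, 0.48],[1.09, 1.04]]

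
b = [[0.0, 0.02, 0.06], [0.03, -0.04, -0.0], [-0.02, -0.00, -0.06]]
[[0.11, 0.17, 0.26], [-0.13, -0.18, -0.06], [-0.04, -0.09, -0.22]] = b@[[-0.61, 1.59, -2.22], [2.85, 5.66, -0.26], [0.91, 0.9, 4.47]]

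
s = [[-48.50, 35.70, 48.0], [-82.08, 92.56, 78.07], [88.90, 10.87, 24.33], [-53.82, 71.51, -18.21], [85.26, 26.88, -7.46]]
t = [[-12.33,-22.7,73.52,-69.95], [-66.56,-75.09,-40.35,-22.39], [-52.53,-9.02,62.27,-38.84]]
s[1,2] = 78.07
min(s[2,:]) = 10.87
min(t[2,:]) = -52.53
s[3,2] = -18.21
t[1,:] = [-66.56, -75.09, -40.35, -22.39]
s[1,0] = -82.08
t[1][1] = -75.09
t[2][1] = -9.02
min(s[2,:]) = 10.87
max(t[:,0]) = -12.33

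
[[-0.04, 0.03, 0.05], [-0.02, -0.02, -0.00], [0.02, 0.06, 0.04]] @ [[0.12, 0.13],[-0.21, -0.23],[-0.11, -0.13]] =[[-0.02,  -0.02], [0.00,  0.0], [-0.01,  -0.02]]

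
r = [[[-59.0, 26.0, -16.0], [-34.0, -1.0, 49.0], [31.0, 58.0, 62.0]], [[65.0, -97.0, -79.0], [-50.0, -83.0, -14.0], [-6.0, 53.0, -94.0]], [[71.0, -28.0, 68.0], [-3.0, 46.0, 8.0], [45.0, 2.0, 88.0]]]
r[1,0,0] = 65.0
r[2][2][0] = 45.0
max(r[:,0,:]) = 71.0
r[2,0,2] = 68.0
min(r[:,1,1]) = -83.0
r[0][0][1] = 26.0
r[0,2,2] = 62.0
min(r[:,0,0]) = -59.0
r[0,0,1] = 26.0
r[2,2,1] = 2.0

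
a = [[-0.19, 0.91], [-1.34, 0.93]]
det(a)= 1.043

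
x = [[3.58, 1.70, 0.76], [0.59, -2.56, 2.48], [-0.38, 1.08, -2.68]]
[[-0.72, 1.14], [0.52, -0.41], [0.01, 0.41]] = x@[[-0.01, 0.32], [-0.34, 0.07], [-0.14, -0.17]]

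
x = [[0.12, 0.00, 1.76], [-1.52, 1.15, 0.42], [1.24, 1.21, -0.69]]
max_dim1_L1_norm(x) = 3.14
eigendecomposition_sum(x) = [[-0.73-0.00j,-0.34+0.00j,0.95-0.00j], [-0.45-0.00j,-0.21+0.00j,(0.59-0j)], [0.97+0.00j,0.45-0.00j,(-1.25+0j)]] + [[0.43+0.35j, 0.17-0.52j, (0.4+0.02j)], [(-0.53+0.53j), 0.68+0.31j, -0.08+0.55j], [0.14+0.46j, 0.38-0.29j, 0.28+0.21j]] + [[(0.43-0.35j), 0.17+0.52j, 0.40-0.02j], [-0.53-0.53j, 0.68-0.31j, -0.08-0.55j], [0.14-0.46j, (0.38+0.29j), (0.28-0.21j)]]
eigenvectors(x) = [[(0.57+0j), 0.05+0.52j, (0.05-0.52j)], [0.35+0.00j, -0.72+0.00j, -0.72-0.00j], [-0.75+0.00j, -0.22+0.40j, -0.22-0.40j]]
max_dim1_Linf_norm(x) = 1.76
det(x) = -5.90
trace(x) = 0.58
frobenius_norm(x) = 3.22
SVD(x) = [[0.50,0.44,-0.74],  [0.6,-0.80,-0.07],  [-0.62,-0.41,-0.67]] @ diag([2.2565764901887966, 1.7602685592164833, 1.4860744070742669]) @ [[-0.72, -0.03, 0.69], [0.43, -0.8, 0.41], [-0.55, -0.59, -0.59]]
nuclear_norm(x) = 5.50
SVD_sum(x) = [[-0.82, -0.03, 0.79],[-0.97, -0.04, 0.94],[1.01, 0.04, -0.98]] + [[0.33, -0.62, 0.32], [-0.60, 1.13, -0.58], [-0.31, 0.58, -0.3]] + [[0.6,  0.66,  0.65],  [0.05,  0.06,  0.06],  [0.54,  0.59,  0.58]]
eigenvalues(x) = [(-2.2+0j), (1.39+0.87j), (1.39-0.87j)]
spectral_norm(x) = 2.26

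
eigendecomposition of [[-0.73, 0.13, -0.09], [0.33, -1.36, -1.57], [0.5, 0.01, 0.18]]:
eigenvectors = [[0.21, -0.45, 0.16],  [0.76, -0.80, -0.99],  [-0.61, 0.39, -0.04]]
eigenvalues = [-0.01, -0.42, -1.48]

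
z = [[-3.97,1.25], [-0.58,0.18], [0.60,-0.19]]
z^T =[[-3.97, -0.58, 0.6], [1.25, 0.18, -0.19]]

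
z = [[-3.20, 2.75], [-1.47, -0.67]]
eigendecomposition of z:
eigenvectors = [[(0.81+0j), 0.81-0.00j], [(0.37+0.46j), 0.37-0.46j]]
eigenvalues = [(-1.94+1.56j), (-1.94-1.56j)]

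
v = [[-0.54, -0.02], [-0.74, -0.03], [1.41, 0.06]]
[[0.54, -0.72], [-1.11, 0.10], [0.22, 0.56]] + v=[[0.00,  -0.74], [-1.85,  0.07], [1.63,  0.62]]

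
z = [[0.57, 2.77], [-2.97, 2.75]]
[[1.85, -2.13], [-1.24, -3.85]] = z@[[0.87,0.49], [0.49,-0.87]]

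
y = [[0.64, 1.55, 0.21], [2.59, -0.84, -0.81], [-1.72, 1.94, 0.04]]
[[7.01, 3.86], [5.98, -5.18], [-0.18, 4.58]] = y@[[3.49, -0.21], [2.99, 2.10], [0.67, 3.54]]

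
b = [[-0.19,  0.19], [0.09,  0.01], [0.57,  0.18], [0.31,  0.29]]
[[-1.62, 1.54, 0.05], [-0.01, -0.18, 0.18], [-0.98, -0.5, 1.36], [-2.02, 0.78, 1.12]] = b@[[0.74,-2.61,1.75], [-7.77,5.48,1.99]]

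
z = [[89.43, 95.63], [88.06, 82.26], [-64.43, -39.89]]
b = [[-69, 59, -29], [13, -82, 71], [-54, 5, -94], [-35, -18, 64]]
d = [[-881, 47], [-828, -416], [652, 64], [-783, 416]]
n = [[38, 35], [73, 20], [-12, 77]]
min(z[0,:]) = 89.43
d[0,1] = 47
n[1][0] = 73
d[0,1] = 47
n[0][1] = 35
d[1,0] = -828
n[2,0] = -12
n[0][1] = 35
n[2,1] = 77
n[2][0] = -12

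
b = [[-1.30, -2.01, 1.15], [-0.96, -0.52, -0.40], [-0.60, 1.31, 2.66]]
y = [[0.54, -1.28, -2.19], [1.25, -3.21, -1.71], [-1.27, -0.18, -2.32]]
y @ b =[[1.84, -3.29, -4.69], [2.48, -3.08, -1.83], [3.22, -0.39, -7.56]]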